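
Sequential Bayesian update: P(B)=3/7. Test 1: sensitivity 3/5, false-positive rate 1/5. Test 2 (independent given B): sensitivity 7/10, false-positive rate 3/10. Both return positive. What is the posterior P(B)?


After test 1: P(+) = 3/5*3/7 + 1/5*4/7 = 13/35
P(B|+) = (9/35)/(13/35) = 9/13
After test 2 (use post1 as new prior): P(+) = 7/10*9/13 + 3/10*4/13 = 15/26
P(B|+,+) = (63/130)/(15/26) = 21/25

21/25


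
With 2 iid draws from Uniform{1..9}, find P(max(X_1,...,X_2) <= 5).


P(max <= 5) = P(all X_i <= 5) = (P(X_1 <= 5))^2
= (5/9)^2 = 25/81

25/81


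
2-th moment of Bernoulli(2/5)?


For Bernoulli: X in {0,1}
E[X^2] = 0^2*(1-2/5) + 1^2*2/5 = 2/5

2/5


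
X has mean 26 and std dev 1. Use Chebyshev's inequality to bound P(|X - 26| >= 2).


k = 2/1 = 2
Chebyshev: P(|X-mu| >= k*sigma) <= 1/k^2 = 1/2^2 = 1/4

1/4


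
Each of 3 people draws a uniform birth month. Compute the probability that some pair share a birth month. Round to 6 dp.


P(all different) = prod((12-i)/12 for i=0..2) = 0.763889
P(at least one match) = 1 - 0.763889 = 0.236111

0.236111


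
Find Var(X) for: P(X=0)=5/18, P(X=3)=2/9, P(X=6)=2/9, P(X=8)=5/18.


E[X] = 38/9, E[X^2] = 250/9
Var(X) = E[X^2] - (E[X])^2 = 250/9 - (38/9)^2 = 806/81

806/81


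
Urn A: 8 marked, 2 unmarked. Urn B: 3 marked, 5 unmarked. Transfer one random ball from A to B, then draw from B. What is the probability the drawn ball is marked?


P(transfer marked) = 8/10 = 4/5; P(transfer unmarked) = 1/5
If marked transferred: Urn II has 4 marked of 9, so P(marked|marked moved) = 4/9
If unmarked transferred: Urn II has 3 marked of 9, so P(marked|unmarked moved) = 1/3
By total probability: P(marked) = 4/5*4/9 + 1/5*1/3 = 19/45

19/45


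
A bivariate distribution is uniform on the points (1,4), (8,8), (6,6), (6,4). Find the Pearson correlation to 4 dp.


Cov(X,Y) = 3.1250, Var(X) = 6.6875, Var(Y) = 2.7500
rho = Cov/(sqrt(VarX)*sqrt(VarY)) = 0.7287

0.7287


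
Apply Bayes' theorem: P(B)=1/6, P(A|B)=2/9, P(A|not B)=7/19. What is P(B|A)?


P(A) = P(A|B)P(B) + P(A|B')P(B') = 2/9*1/6 + 7/19*5/6 = 353/1026
P(B|A) = P(A|B)P(B)/P(A) = (1/27)/(353/1026) = 38/353

38/353


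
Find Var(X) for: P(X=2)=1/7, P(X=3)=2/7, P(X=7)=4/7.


E[X] = 36/7, E[X^2] = 218/7
Var(X) = E[X^2] - (E[X])^2 = 218/7 - (36/7)^2 = 230/49

230/49


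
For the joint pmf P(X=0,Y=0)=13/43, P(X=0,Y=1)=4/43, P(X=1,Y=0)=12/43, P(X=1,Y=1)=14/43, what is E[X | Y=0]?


P(Y=0) = 25/43
E[X|Y=0] = (0*13 + 1*12)/25 = 12/25

12/25


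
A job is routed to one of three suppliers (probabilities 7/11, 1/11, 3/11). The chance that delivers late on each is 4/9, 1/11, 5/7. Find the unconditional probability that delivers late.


P(A) = P(A|B1)P(B1) + P(A|B2)P(B2) + P(A|B3)P(B3)
= 4/9*7/11 + 1/11*1/11 + 5/7*3/11
= 28/99 + 1/121 + 15/77 = 3704/7623

3704/7623


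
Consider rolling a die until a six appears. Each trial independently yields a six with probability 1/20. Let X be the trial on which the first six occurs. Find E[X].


For geometric (trials until first success), E[X] = 1/p = 1/(1/20) = 20

20


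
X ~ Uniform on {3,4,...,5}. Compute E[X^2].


E[X^2] = (1/3) * sum(x^2 for x=3..5)
= 50/3

50/3


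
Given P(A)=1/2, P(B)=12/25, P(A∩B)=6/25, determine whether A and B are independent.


P(A)*P(B) = 1/2*12/25 = 6/25
P(A∩B) = 6/25, which equals P(A)P(B), so independent

Yes, A and B are independent


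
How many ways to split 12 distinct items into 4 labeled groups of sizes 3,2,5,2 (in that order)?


12! = 479001600
Denominator: 3!=6 * 2!=2 * 5!=120 * 2!=2
Coefficient = 479001600 / 2880 = 166320

166320


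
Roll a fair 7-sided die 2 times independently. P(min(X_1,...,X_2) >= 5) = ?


P(min >= 5) = P(all X_i >= 5) = (P(X_1 >= 5))^2
= (3/7)^2 = 9/49

9/49


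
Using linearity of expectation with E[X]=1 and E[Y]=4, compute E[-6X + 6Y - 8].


E[-6X + 6Y - 8] = -6*E[X] + 6*E[Y] - 8
= (-6)*(1) + (6)*(4) + (-8)
= -6 + 24 - 8 = 10

10


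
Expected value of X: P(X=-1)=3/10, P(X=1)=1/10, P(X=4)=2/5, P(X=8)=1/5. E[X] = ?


E[X] = sum(x * P(x))
= -1*3/10 + 1*1/10 + 4*2/5 + 8*1/5
= 3

3


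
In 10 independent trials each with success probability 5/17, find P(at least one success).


P(at least one) = 1 - P(none)
P(none) = (1 - 5/17)^10 = (12/17)^10 = 61917364224/2015993900449
P(at least one) = 1 - 61917364224/2015993900449 = 1954076536225/2015993900449

1954076536225/2015993900449


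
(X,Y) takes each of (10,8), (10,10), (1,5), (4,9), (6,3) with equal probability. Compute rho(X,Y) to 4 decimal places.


Cov(X,Y) = 4.4000, Var(X) = 12.1600, Var(Y) = 6.8000
rho = Cov/(sqrt(VarX)*sqrt(VarY)) = 0.4839

0.4839


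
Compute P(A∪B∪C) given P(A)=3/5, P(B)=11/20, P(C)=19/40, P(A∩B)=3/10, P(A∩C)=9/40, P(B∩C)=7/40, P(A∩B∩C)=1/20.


P(A∪B∪C) = P(A)+P(B)+P(C) - P(AB)-P(AC)-P(BC) + P(ABC)
= 3/5+11/20+19/40 - 3/10-9/40-7/40 + 1/20
= 39/40

39/40


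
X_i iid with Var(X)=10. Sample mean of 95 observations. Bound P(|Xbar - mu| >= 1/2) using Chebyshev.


Var(Xbar) = Var(X)/n = 10/95
Chebyshev: P(|Xbar-mu| >= 1/2) <= Var(Xbar)/(1/2)^2 = (2/19)/(1/4) = 8/19

8/19


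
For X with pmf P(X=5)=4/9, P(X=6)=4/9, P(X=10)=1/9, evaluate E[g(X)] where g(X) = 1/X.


E[1/X] = sum(g(x)*P(x))
= 1/5*4/9 + 1/6*4/9 + 1/10*1/9
= 47/270

47/270


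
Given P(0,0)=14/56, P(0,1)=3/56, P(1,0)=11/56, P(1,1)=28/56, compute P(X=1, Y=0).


Read from table: P(X=1, Y=0) = 11/56

11/56


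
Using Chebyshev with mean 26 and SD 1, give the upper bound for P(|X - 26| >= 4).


k = 4/1 = 4
Chebyshev: P(|X-mu| >= k*sigma) <= 1/k^2 = 1/4^2 = 1/16

1/16


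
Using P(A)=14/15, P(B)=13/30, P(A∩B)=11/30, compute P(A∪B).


P(A∪B) = P(A) + P(B) - P(A∩B)
= 14/15 + 13/30 - 11/30 = 1

1


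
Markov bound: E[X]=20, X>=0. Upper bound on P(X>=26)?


Markov: P(X >= a) <= E[X]/a
P(X >= 26) <= 20/26 = 10/13

10/13


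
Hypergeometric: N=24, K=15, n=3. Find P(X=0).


P(X=0) = C(15,0)*C(9,3) / C(24,3)
= 1*84 / 2024
= 84/2024 = 21/506

21/506


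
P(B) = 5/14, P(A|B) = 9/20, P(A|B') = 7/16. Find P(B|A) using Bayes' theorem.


P(A) = P(A|B)P(B) + P(A|B')P(B') = 9/20*5/14 + 7/16*9/14 = 99/224
P(B|A) = P(A|B)P(B)/P(A) = (9/56)/(99/224) = 4/11

4/11


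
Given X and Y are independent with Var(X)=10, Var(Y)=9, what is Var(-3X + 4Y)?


Independence => Cov(X,Y)=0
Var(-3X + 4Y) = (-3)^2*Var(X) + 4^2*Var(Y)
= 9*10 + 16*9 = 234

234


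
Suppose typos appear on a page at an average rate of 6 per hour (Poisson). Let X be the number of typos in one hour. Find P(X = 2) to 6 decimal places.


P(X=2) = e^(-6) * 6^2 / 2!
≈ 0.002478752177 * 36 / 2
≈ 0.044618

0.044618


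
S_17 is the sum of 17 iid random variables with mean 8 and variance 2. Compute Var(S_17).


By independence, Var(S_n) = n*Var(X_1) = 17*2 = 34

34


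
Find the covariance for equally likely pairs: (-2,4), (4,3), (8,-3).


E[X]=10/3, E[Y]=4/3, E[XY]=-20/3
Cov(X,Y) = E[XY] - E[X]E[Y] = -20/3 - 10/3*4/3 = -100/9

-100/9


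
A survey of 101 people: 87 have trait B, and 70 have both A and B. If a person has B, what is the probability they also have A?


P(A|B) = P(A∩B)/P(B) = (70/101)/(87/101) = 70/87

70/87


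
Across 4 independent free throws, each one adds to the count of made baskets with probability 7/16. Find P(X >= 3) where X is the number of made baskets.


P(X>=3) = P(X=3) + P(X=4)
= 3087/16384 + 2401/65536
= 14749/65536

14749/65536


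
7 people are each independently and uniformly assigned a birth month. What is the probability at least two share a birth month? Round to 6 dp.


P(all different) = prod((12-i)/12 for i=0..6) = 0.111400
P(at least one match) = 1 - 0.111400 = 0.888600

0.888600


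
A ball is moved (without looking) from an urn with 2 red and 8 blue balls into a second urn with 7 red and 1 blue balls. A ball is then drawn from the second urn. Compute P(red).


P(transfer red) = 2/10 = 1/5; P(transfer blue) = 4/5
If red transferred: Urn II has 8 red of 9, so P(red|red moved) = 8/9
If blue transferred: Urn II has 7 red of 9, so P(red|blue moved) = 7/9
By total probability: P(red) = 1/5*8/9 + 4/5*7/9 = 4/5

4/5


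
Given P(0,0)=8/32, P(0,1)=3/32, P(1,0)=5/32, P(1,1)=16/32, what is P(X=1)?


P(X=1) = P(1,0)+P(1,1) = 5/32 + 16/32 = 21/32

21/32


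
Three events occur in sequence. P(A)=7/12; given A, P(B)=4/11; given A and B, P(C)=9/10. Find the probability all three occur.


P(A∩B∩C) = P(A) * P(B|A) * P(C|A∩B)
= 7/12 * 4/11 * 9/10
= 7/33 * 9/10 = 21/110

21/110


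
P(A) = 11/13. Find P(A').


P(A') = 1 - P(A) = 1 - 11/13 = 2/13

2/13


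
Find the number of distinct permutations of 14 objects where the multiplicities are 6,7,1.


14! = 87178291200
Denominator: 6!=720 * 7!=5040 * 1!=1
Coefficient = 87178291200 / 3628800 = 24024

24024


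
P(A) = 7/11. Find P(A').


P(A') = 1 - P(A) = 1 - 7/11 = 4/11

4/11


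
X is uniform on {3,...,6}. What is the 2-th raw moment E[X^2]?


E[X^2] = (1/4) * sum(x^2 for x=3..6)
= 86/4 = 43/2

43/2


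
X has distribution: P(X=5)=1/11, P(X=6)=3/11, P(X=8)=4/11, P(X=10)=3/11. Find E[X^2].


E[X^2] = sum(g(x)*P(x))
= 25*1/11 + 36*3/11 + 64*4/11 + 100*3/11
= 689/11

689/11


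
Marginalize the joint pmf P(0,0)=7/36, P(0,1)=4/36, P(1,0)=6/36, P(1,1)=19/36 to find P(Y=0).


P(Y=0) = P(0,0)+P(1,0) = 7/36 + 6/36 = 13/36

13/36


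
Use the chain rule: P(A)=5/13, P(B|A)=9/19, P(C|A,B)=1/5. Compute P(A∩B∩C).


P(A∩B∩C) = P(A) * P(B|A) * P(C|A∩B)
= 5/13 * 9/19 * 1/5
= 45/247 * 1/5 = 9/247

9/247


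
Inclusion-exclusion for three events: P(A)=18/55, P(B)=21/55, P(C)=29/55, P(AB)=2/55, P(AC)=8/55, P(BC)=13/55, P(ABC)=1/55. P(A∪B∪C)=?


P(A∪B∪C) = P(A)+P(B)+P(C) - P(AB)-P(AC)-P(BC) + P(ABC)
= 18/55+21/55+29/55 - 2/55-8/55-13/55 + 1/55
= 46/55

46/55


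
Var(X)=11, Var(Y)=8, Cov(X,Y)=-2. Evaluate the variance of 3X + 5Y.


Var(3X + 5Y) = 3^2*Var(X) + 5^2*Var(Y) + 2*3*5*Cov(X,Y)
= 9*11 + 25*8 + 30*(-2)
= 99 + 200 - 60 = 239

239


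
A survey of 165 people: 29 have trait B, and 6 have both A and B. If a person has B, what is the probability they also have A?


P(A|B) = P(A∩B)/P(B) = (6/165)/(29/165) = 6/29

6/29


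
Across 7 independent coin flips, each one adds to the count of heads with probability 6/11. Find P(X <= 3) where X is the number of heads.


P(X<=3) = P(X=0) + P(X=1) + P(X=2) + P(X=3)
= 78125/19487171 + 656250/19487171 + 2362500/19487171 + 4725000/19487171
= 7821875/19487171

7821875/19487171


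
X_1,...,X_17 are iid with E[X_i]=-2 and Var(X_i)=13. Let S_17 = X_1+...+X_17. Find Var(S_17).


By independence, Var(S_n) = n*Var(X_1) = 17*13 = 221

221


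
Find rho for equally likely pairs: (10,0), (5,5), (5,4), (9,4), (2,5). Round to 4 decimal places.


Cov(X,Y) = -4.1200, Var(X) = 8.5600, Var(Y) = 3.4400
rho = Cov/(sqrt(VarX)*sqrt(VarY)) = -0.7592

-0.7592


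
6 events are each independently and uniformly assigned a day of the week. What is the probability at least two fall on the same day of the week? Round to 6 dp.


P(all different) = prod((7-i)/7 for i=0..5) = 0.042839
P(at least one match) = 1 - 0.042839 = 0.957161

0.957161


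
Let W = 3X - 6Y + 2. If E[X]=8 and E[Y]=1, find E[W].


E[3X - 6Y + 2] = 3*E[X] - 6*E[Y] + 2
= (3)*(8) + (-6)*(1) + (2)
= 24 - 6 + 2 = 20

20


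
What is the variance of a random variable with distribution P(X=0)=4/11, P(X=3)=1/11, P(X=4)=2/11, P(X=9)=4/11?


E[X] = 47/11, E[X^2] = 365/11
Var(X) = E[X^2] - (E[X])^2 = 365/11 - (47/11)^2 = 1806/121

1806/121


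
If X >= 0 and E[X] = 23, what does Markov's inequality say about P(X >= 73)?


Markov: P(X >= a) <= E[X]/a
P(X >= 73) <= 23/73

23/73


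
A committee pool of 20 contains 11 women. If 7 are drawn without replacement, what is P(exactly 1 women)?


P(X=1) = C(11,1)*C(9,6) / C(20,7)
= 11*84 / 77520
= 924/77520 = 77/6460

77/6460


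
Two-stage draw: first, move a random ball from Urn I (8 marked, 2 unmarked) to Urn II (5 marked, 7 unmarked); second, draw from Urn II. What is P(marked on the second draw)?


P(transfer marked) = 8/10 = 4/5; P(transfer unmarked) = 1/5
If marked transferred: Urn II has 6 marked of 13, so P(marked|marked moved) = 6/13
If unmarked transferred: Urn II has 5 marked of 13, so P(marked|unmarked moved) = 5/13
By total probability: P(marked) = 4/5*6/13 + 1/5*5/13 = 29/65

29/65


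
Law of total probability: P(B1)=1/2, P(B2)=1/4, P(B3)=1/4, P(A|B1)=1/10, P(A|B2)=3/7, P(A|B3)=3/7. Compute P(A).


P(A) = P(A|B1)P(B1) + P(A|B2)P(B2) + P(A|B3)P(B3)
= 1/10*1/2 + 3/7*1/4 + 3/7*1/4
= 1/20 + 3/28 + 3/28 = 37/140

37/140


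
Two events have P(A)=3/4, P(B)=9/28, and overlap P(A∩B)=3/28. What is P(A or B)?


P(A∪B) = P(A) + P(B) - P(A∩B)
= 3/4 + 9/28 - 3/28 = 27/28

27/28


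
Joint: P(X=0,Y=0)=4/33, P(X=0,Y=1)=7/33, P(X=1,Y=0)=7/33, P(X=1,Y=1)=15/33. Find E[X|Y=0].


P(Y=0) = 11/33
E[X|Y=0] = (0*4 + 1*7)/11 = 7/11

7/11


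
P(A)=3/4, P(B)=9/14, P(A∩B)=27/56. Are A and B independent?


P(A)*P(B) = 3/4*9/14 = 27/56
P(A∩B) = 27/56, which equals P(A)P(B), so independent

Yes, A and B are independent


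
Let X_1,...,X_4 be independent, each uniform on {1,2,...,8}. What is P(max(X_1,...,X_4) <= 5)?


P(max <= 5) = P(all X_i <= 5) = (P(X_1 <= 5))^4
= (5/8)^4 = 625/4096

625/4096


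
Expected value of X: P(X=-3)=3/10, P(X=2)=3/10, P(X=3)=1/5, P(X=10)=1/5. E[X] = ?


E[X] = sum(x * P(x))
= -3*3/10 + 2*3/10 + 3*1/5 + 10*1/5
= 23/10

23/10


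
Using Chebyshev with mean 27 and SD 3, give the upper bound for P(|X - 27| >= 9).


k = 9/3 = 3
Chebyshev: P(|X-mu| >= k*sigma) <= 1/k^2 = 1/3^2 = 1/9

1/9


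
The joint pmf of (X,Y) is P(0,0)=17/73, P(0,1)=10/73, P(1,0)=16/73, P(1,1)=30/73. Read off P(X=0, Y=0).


Read from table: P(X=0, Y=0) = 17/73

17/73


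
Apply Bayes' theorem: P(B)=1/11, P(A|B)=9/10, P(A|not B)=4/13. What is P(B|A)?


P(A) = P(A|B)P(B) + P(A|B')P(B') = 9/10*1/11 + 4/13*10/11 = 47/130
P(B|A) = P(A|B)P(B)/P(A) = (9/110)/(47/130) = 117/517

117/517


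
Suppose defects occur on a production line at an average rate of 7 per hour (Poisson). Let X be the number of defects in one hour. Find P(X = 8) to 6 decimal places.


P(X=8) = e^(-7) * 7^8 / 8!
≈ 0.0009118819656 * 5764801 / 40320
≈ 0.130377

0.130377


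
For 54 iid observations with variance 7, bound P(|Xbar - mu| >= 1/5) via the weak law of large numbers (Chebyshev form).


Var(Xbar) = Var(X)/n = 7/54
Chebyshev: P(|Xbar-mu| >= 1/5) <= Var(Xbar)/(1/5)^2 = (7/54)/(1/25) = 175/54
Bound exceeds 1, so trivial bound: 1

1


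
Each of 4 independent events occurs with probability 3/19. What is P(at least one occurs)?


P(at least one) = 1 - P(none)
P(none) = (1 - 3/19)^4 = (16/19)^4 = 65536/130321
P(at least one) = 1 - 65536/130321 = 64785/130321

64785/130321


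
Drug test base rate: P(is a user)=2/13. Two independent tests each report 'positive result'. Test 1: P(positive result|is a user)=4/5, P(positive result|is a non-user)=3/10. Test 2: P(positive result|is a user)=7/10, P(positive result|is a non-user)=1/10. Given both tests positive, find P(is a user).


After test 1: P(+) = 4/5*2/13 + 3/10*11/13 = 49/130
P(B|+) = (8/65)/(49/130) = 16/49
After test 2 (use post1 as new prior): P(+) = 7/10*16/49 + 1/10*33/49 = 29/98
P(B|+,+) = (8/35)/(29/98) = 112/145

112/145


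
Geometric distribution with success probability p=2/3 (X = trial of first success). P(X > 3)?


P(X > 3) = P(first 3 trials all fail) = (1-p)^3 = (1/3)^3 = 1/27

1/27


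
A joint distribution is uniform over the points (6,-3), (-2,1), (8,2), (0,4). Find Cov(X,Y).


E[X]=3, E[Y]=1, E[XY]=-1
Cov(X,Y) = E[XY] - E[X]E[Y] = -1 - 3*1 = -4

-4


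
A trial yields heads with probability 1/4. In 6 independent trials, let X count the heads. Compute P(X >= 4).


P(X>=4) = P(X=4) + P(X=5) + P(X=6)
= 135/4096 + 9/2048 + 1/4096
= 77/2048

77/2048


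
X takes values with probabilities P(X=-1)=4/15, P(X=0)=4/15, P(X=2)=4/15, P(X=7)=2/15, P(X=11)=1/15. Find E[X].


E[X] = sum(x * P(x))
= -1*4/15 + 0*4/15 + 2*4/15 + 7*2/15 + 11*1/15
= 29/15

29/15


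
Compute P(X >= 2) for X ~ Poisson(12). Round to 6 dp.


P(X>=2) = 1 - P(X<=1) = 1 - (e^(-12)*12^0/0! + e^(-12)*12^1/1!)
≈ 1 - (0.0000061442 + 0.0000737305)
= 1 - 0.0000798747 = 0.9999201253
≈ 0.999920

0.999920


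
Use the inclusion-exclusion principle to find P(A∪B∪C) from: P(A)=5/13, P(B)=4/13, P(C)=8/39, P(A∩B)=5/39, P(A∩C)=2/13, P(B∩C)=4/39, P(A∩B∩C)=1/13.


P(A∪B∪C) = P(A)+P(B)+P(C) - P(AB)-P(AC)-P(BC) + P(ABC)
= 5/13+4/13+8/39 - 5/39-2/13-4/39 + 1/13
= 23/39

23/39


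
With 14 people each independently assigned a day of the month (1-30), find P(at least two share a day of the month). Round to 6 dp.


P(all different) = prod((30-i)/30 for i=0..13) = 0.026506
P(at least one match) = 1 - 0.026506 = 0.973494

0.973494


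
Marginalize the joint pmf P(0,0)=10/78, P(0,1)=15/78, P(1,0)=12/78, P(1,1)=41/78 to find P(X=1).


P(X=1) = P(1,0)+P(1,1) = 12/78 + 41/78 = 53/78

53/78


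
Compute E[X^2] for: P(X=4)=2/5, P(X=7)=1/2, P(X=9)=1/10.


E[X^2] = sum(x^2 * P(x))
= 16*2/5 + 49*1/2 + 81*1/10
= 39

39


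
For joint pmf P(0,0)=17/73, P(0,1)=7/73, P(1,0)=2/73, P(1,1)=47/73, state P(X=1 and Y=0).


Read from table: P(X=1, Y=0) = 2/73

2/73


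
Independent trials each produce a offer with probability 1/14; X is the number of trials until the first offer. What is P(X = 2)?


P(X=2) = (1-p)^1 * p = (13/14)^1 * 1/14
= 13/14 * 1/14 = 13/196

13/196


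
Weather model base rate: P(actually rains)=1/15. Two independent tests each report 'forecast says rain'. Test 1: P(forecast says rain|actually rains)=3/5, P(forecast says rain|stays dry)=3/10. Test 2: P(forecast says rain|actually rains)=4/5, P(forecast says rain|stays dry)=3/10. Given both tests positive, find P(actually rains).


After test 1: P(+) = 3/5*1/15 + 3/10*14/15 = 8/25
P(B|+) = (1/25)/(8/25) = 1/8
After test 2 (use post1 as new prior): P(+) = 4/5*1/8 + 3/10*7/8 = 29/80
P(B|+,+) = (1/10)/(29/80) = 8/29

8/29


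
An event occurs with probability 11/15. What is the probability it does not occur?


P(A') = 1 - P(A) = 1 - 11/15 = 4/15

4/15


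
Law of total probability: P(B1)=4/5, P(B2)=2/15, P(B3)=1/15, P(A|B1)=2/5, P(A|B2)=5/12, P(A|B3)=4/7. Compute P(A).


P(A) = P(A|B1)P(B1) + P(A|B2)P(B2) + P(A|B3)P(B3)
= 2/5*4/5 + 5/12*2/15 + 4/7*1/15
= 8/25 + 1/18 + 4/105 = 1303/3150

1303/3150


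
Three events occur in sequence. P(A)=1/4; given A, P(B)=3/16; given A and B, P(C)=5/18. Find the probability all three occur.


P(A∩B∩C) = P(A) * P(B|A) * P(C|A∩B)
= 1/4 * 3/16 * 5/18
= 3/64 * 5/18 = 5/384

5/384


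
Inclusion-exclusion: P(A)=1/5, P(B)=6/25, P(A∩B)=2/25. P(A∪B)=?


P(A∪B) = P(A) + P(B) - P(A∩B)
= 1/5 + 6/25 - 2/25 = 9/25

9/25


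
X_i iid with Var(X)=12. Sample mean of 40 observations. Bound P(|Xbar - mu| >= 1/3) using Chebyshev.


Var(Xbar) = Var(X)/n = 12/40
Chebyshev: P(|Xbar-mu| >= 1/3) <= Var(Xbar)/(1/3)^2 = (3/10)/(1/9) = 27/10
Bound exceeds 1, so trivial bound: 1

1


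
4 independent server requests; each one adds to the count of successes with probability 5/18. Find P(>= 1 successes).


P(at least one) = 1 - P(none)
P(none) = (1 - 5/18)^4 = (13/18)^4 = 28561/104976
P(at least one) = 1 - 28561/104976 = 76415/104976

76415/104976


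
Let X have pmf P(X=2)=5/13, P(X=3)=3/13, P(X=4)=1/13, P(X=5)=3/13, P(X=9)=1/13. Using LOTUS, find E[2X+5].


E[2X+5] = sum(g(x)*P(x))
= 9*5/13 + 11*3/13 + 13*1/13 + 15*3/13 + 23*1/13
= 159/13

159/13


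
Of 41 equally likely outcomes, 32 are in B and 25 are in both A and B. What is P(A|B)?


P(A|B) = P(A∩B)/P(B) = (25/41)/(32/41) = 25/32

25/32


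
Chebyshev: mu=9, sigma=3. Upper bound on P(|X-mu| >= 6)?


k = 6/3 = 2
Chebyshev: P(|X-mu| >= k*sigma) <= 1/k^2 = 1/2^2 = 1/4

1/4


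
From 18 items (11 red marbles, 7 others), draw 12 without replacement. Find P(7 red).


P(X=7) = C(11,7)*C(7,5) / C(18,12)
= 330*21 / 18564
= 6930/18564 = 165/442

165/442


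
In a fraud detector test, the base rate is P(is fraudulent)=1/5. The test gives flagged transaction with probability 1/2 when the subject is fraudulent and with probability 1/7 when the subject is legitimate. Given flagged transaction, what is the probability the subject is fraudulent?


P(A) = P(A|B)P(B) + P(A|B')P(B') = 1/2*1/5 + 1/7*4/5 = 3/14
P(B|A) = P(A|B)P(B)/P(A) = (1/10)/(3/14) = 7/15

7/15


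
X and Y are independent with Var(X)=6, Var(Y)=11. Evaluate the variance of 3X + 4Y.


Independence => Cov(X,Y)=0
Var(3X + 4Y) = 3^2*Var(X) + 4^2*Var(Y)
= 9*6 + 16*11 = 230

230


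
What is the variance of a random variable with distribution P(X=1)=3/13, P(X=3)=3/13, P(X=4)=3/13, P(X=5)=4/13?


E[X] = 44/13, E[X^2] = 178/13
Var(X) = E[X^2] - (E[X])^2 = 178/13 - (44/13)^2 = 378/169

378/169


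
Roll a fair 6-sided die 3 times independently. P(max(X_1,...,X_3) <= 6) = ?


P(max <= 6) = P(all X_i <= 6) = (P(X_1 <= 6))^3
= (6/6)^3 = 1^3 = 1

1


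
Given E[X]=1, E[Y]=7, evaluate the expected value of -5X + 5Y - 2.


E[-5X + 5Y - 2] = -5*E[X] + 5*E[Y] - 2
= (-5)*(1) + (5)*(7) + (-2)
= -5 + 35 - 2 = 28

28


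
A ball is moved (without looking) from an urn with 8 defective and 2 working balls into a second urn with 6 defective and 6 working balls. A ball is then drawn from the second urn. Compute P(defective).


P(transfer defective) = 8/10 = 4/5; P(transfer working) = 1/5
If defective transferred: Urn II has 7 defective of 13, so P(defective|defective moved) = 7/13
If working transferred: Urn II has 6 defective of 13, so P(defective|working moved) = 6/13
By total probability: P(defective) = 4/5*7/13 + 1/5*6/13 = 34/65

34/65


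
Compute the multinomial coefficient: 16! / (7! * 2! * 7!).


16! = 20922789888000
Denominator: 7!=5040 * 2!=2 * 7!=5040
Coefficient = 20922789888000 / 50803200 = 411840

411840


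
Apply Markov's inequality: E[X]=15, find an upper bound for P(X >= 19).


Markov: P(X >= a) <= E[X]/a
P(X >= 19) <= 15/19

15/19


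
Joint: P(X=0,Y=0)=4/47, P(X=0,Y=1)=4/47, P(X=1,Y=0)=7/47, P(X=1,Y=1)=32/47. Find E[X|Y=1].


P(Y=1) = 36/47
E[X|Y=1] = (0*4 + 1*32)/36 = 32/36 = 8/9

8/9


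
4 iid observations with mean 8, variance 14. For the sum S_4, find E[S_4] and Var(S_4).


E[S_n] = n*mu = 4*8 = 32
Var(S_n) = n*sigma^2 = 4*14 = 56

E[S_4]=32, Var(S_4)=56


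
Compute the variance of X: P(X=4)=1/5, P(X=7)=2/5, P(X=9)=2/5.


E[X] = 36/5, E[X^2] = 276/5
Var(X) = E[X^2] - (E[X])^2 = 276/5 - (36/5)^2 = 84/25

84/25


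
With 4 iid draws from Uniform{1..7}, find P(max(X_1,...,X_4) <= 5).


P(max <= 5) = P(all X_i <= 5) = (P(X_1 <= 5))^4
= (5/7)^4 = 625/2401

625/2401


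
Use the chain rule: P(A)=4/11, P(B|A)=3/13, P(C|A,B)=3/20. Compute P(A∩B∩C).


P(A∩B∩C) = P(A) * P(B|A) * P(C|A∩B)
= 4/11 * 3/13 * 3/20
= 12/143 * 3/20 = 9/715

9/715


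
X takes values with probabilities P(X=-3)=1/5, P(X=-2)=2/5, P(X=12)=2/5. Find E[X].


E[X] = sum(x * P(x))
= -3*1/5 - 2*2/5 + 12*2/5
= 17/5

17/5


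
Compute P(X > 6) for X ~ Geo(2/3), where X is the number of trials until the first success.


P(X > 6) = P(first 6 trials all fail) = (1-p)^6 = (1/3)^6 = 1/729

1/729


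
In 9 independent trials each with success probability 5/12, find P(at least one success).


P(at least one) = 1 - P(none)
P(none) = (1 - 5/12)^9 = (7/12)^9 = 40353607/5159780352
P(at least one) = 1 - 40353607/5159780352 = 5119426745/5159780352

5119426745/5159780352


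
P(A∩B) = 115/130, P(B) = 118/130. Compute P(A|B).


P(A|B) = P(A∩B)/P(B) = (115/130)/(118/130) = 115/118

115/118


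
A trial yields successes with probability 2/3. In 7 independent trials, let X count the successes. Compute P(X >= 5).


P(X>=5) = P(X=5) + P(X=6) + P(X=7)
= 224/729 + 448/2187 + 128/2187
= 416/729

416/729


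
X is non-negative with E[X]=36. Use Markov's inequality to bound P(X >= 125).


Markov: P(X >= a) <= E[X]/a
P(X >= 125) <= 36/125

36/125


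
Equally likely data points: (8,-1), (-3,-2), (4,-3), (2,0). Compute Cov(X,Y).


E[X]=11/4, E[Y]=-3/2, E[XY]=-7/2
Cov(X,Y) = E[XY] - E[X]E[Y] = -7/2 - 11/4*-3/2 = 5/8

5/8


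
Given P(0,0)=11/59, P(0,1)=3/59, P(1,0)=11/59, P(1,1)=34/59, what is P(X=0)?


P(X=0) = P(0,0)+P(0,1) = 11/59 + 3/59 = 14/59

14/59


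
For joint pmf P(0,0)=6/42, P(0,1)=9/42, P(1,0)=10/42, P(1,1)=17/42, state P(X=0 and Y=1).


Read from table: P(X=0, Y=1) = 9/42 = 3/14

3/14


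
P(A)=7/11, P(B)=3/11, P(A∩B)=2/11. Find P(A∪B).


P(A∪B) = P(A) + P(B) - P(A∩B)
= 7/11 + 3/11 - 2/11 = 8/11

8/11


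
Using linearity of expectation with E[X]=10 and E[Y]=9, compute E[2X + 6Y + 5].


E[2X + 6Y + 5] = 2*E[X] + 6*E[Y] + 5
= (2)*(10) + (6)*(9) + (5)
= 20 + 54 + 5 = 79

79


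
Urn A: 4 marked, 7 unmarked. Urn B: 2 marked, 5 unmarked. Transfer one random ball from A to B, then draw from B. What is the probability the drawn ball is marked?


P(transfer marked) = 4/11; P(transfer unmarked) = 7/11
If marked transferred: Urn II has 3 marked of 8, so P(marked|marked moved) = 3/8
If unmarked transferred: Urn II has 2 marked of 8, so P(marked|unmarked moved) = 1/4
By total probability: P(marked) = 4/11*3/8 + 7/11*1/4 = 13/44

13/44


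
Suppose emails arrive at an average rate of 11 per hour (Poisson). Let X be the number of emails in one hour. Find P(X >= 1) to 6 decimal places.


P(X>=1) = 1 - P(X<=0) = 1 - (e^(-11)*11^0/0!)
≈ 1 - 0.0000167017 = 0.9999832983
≈ 0.999983

0.999983


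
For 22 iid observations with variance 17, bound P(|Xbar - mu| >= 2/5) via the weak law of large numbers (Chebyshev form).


Var(Xbar) = Var(X)/n = 17/22
Chebyshev: P(|Xbar-mu| >= 2/5) <= Var(Xbar)/(2/5)^2 = (17/22)/(4/25) = 425/88
Bound exceeds 1, so trivial bound: 1

1


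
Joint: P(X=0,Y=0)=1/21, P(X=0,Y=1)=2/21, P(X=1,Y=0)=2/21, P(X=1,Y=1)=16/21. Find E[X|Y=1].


P(Y=1) = 18/21
E[X|Y=1] = (0*2 + 1*16)/18 = 16/18 = 8/9

8/9


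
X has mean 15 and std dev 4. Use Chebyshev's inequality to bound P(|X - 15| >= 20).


k = 20/4 = 5
Chebyshev: P(|X-mu| >= k*sigma) <= 1/k^2 = 1/5^2 = 1/25

1/25


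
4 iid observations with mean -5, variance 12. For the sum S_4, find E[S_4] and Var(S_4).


E[S_n] = n*mu = 4*-5 = -20
Var(S_n) = n*sigma^2 = 4*12 = 48

E[S_4]=-20, Var(S_4)=48


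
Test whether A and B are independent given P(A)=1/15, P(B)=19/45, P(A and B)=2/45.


P(A)*P(B) = 1/15*19/45 = 19/675
P(A∩B) = 2/45 != 19/675, so not independent

No, A and B are not independent


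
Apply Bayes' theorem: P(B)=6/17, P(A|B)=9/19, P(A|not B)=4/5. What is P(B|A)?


P(A) = P(A|B)P(B) + P(A|B')P(B') = 9/19*6/17 + 4/5*11/17 = 1106/1615
P(B|A) = P(A|B)P(B)/P(A) = (54/323)/(1106/1615) = 135/553

135/553


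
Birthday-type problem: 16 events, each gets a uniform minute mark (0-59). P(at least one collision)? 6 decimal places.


P(all different) = prod((60-i)/60 for i=0..15) = 0.110957
P(at least one match) = 1 - 0.110957 = 0.889043

0.889043


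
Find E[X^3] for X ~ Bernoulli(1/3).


For Bernoulli: X in {0,1}
E[X^3] = 0^3*(1-1/3) + 1^3*1/3 = 1/3

1/3


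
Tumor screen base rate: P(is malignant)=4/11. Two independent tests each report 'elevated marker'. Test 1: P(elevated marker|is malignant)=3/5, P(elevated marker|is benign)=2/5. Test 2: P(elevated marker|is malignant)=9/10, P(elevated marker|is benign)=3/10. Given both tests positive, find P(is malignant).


After test 1: P(+) = 3/5*4/11 + 2/5*7/11 = 26/55
P(B|+) = (12/55)/(26/55) = 6/13
After test 2 (use post1 as new prior): P(+) = 9/10*6/13 + 3/10*7/13 = 15/26
P(B|+,+) = (27/65)/(15/26) = 18/25

18/25


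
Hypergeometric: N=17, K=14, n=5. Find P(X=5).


P(X=5) = C(14,5)*C(3,0) / C(17,5)
= 2002*1 / 6188
= 2002/6188 = 11/34

11/34


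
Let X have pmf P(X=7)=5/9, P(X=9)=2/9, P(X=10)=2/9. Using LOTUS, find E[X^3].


E[X^3] = sum(g(x)*P(x))
= 343*5/9 + 729*2/9 + 1000*2/9
= 5173/9

5173/9


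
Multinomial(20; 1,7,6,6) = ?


20! = 2432902008176640000
Denominator: 1!=1 * 7!=5040 * 6!=720 * 6!=720
Coefficient = 2432902008176640000 / 2612736000 = 931170240

931170240


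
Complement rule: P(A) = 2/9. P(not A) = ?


P(A') = 1 - P(A) = 1 - 2/9 = 7/9

7/9


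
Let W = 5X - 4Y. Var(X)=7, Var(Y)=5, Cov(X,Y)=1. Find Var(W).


Var(5X - 4Y) = 5^2*Var(X) + (-4)^2*Var(Y) + 2*5*(-4)*Cov(X,Y)
= 25*7 + 16*5 - 40*1
= 175 + 80 - 40 = 215

215


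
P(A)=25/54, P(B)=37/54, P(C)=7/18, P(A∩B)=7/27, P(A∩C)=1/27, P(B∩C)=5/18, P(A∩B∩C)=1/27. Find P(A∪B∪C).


P(A∪B∪C) = P(A)+P(B)+P(C) - P(AB)-P(AC)-P(BC) + P(ABC)
= 25/54+37/54+7/18 - 7/27-1/27-5/18 + 1/27
= 1

1


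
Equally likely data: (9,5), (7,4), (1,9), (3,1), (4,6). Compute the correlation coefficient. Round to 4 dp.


Cov(X,Y) = -2.2000, Var(X) = 8.1600, Var(Y) = 6.8000
rho = Cov/(sqrt(VarX)*sqrt(VarY)) = -0.2953

-0.2953


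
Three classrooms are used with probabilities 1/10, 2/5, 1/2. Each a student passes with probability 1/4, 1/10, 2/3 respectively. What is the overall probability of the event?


P(A) = P(A|B1)P(B1) + P(A|B2)P(B2) + P(A|B3)P(B3)
= 1/4*1/10 + 1/10*2/5 + 2/3*1/2
= 1/40 + 1/25 + 1/3 = 239/600

239/600


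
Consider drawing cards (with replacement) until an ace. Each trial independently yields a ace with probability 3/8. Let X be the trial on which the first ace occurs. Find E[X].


For geometric (trials until first success), E[X] = 1/p = 1/(3/8) = 8/3

8/3


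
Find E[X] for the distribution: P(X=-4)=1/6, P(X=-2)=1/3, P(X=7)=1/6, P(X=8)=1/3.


E[X] = sum(x * P(x))
= -4*1/6 - 2*1/3 + 7*1/6 + 8*1/3
= 5/2

5/2


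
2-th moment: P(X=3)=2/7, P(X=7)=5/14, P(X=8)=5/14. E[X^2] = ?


E[X^2] = sum(x^2 * P(x))
= 9*2/7 + 49*5/14 + 64*5/14
= 601/14

601/14


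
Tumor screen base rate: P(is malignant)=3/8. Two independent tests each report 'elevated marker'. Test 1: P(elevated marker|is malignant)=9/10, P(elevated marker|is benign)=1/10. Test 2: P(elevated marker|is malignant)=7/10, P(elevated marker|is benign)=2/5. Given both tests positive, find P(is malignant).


After test 1: P(+) = 9/10*3/8 + 1/10*5/8 = 2/5
P(B|+) = (27/80)/(2/5) = 27/32
After test 2 (use post1 as new prior): P(+) = 7/10*27/32 + 2/5*5/32 = 209/320
P(B|+,+) = (189/320)/(209/320) = 189/209

189/209


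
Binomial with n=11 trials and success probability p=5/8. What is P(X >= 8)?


P(X>=8) = P(X=8) + P(X=9) + P(X=10) + P(X=11)
= 1740234375/8589934592 + 966796875/8589934592 + 322265625/8589934592 + 48828125/8589934592
= 384765625/1073741824

384765625/1073741824


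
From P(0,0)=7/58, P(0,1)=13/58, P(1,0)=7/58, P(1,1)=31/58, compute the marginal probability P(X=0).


P(X=0) = P(0,0)+P(0,1) = 7/58 + 13/58 = 20/58 = 10/29

10/29


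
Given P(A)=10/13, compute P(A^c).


P(A') = 1 - P(A) = 1 - 10/13 = 3/13

3/13


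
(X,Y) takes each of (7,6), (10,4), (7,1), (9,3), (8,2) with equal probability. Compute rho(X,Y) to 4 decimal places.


Cov(X,Y) = 0.1600, Var(X) = 1.3600, Var(Y) = 2.9600
rho = Cov/(sqrt(VarX)*sqrt(VarY)) = 0.0797

0.0797


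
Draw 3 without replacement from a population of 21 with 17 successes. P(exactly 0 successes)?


P(X=0) = C(17,0)*C(4,3) / C(21,3)
= 1*4 / 1330
= 4/1330 = 2/665

2/665


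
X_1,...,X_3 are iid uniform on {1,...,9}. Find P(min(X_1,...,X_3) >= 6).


P(min >= 6) = P(all X_i >= 6) = (P(X_1 >= 6))^3
= (4/9)^3 = 64/729

64/729


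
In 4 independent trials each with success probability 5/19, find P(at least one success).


P(at least one) = 1 - P(none)
P(none) = (1 - 5/19)^4 = (14/19)^4 = 38416/130321
P(at least one) = 1 - 38416/130321 = 91905/130321

91905/130321


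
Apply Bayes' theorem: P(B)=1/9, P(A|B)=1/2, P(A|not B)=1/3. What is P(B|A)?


P(A) = P(A|B)P(B) + P(A|B')P(B') = 1/2*1/9 + 1/3*8/9 = 19/54
P(B|A) = P(A|B)P(B)/P(A) = (1/18)/(19/54) = 3/19

3/19


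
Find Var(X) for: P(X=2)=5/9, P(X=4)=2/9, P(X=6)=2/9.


E[X] = 10/3, E[X^2] = 124/9
Var(X) = E[X^2] - (E[X])^2 = 124/9 - (10/3)^2 = 8/3

8/3


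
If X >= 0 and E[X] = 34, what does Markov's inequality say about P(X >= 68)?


Markov: P(X >= a) <= E[X]/a
P(X >= 68) <= 34/68 = 1/2

1/2


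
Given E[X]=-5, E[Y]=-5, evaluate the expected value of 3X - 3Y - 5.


E[3X - 3Y - 5] = 3*E[X] - 3*E[Y] - 5
= (3)*(-5) + (-3)*(-5) + (-5)
= -15 + 15 - 5 = -5

-5


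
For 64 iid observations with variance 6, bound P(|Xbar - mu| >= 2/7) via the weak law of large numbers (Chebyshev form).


Var(Xbar) = Var(X)/n = 6/64
Chebyshev: P(|Xbar-mu| >= 2/7) <= Var(Xbar)/(2/7)^2 = (3/32)/(4/49) = 147/128
Bound exceeds 1, so trivial bound: 1

1


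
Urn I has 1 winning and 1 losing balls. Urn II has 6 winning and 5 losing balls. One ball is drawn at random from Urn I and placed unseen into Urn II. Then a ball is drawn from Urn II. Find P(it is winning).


P(transfer winning) = 1/2; P(transfer losing) = 1/2
If winning transferred: Urn II has 7 winning of 12, so P(winning|winning moved) = 7/12
If losing transferred: Urn II has 6 winning of 12, so P(winning|losing moved) = 1/2
By total probability: P(winning) = 1/2*7/12 + 1/2*1/2 = 13/24

13/24


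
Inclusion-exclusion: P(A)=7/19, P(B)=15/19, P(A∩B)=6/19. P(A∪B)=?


P(A∪B) = P(A) + P(B) - P(A∩B)
= 7/19 + 15/19 - 6/19 = 16/19

16/19


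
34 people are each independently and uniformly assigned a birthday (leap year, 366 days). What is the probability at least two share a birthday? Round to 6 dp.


P(all different) = prod((366-i)/366 for i=0..33) = 0.205601
P(at least one match) = 1 - 0.205601 = 0.794399

0.794399


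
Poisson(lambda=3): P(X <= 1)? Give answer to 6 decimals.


P(X<=1) = e^(-3)*3^0/0! + e^(-3)*3^1/1!
≈ 0.0497870684 + 0.1493612051
= 0.1991482735
≈ 0.199148

0.199148


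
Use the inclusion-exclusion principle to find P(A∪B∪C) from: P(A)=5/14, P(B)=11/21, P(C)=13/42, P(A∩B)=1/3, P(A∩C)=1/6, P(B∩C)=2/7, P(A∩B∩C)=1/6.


P(A∪B∪C) = P(A)+P(B)+P(C) - P(AB)-P(AC)-P(BC) + P(ABC)
= 5/14+11/21+13/42 - 1/3-1/6-2/7 + 1/6
= 4/7

4/7


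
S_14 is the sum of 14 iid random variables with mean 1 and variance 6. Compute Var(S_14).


By independence, Var(S_n) = n*Var(X_1) = 14*6 = 84

84


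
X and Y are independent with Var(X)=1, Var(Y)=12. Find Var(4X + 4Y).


Independence => Cov(X,Y)=0
Var(4X + 4Y) = 4^2*Var(X) + 4^2*Var(Y)
= 16*1 + 16*12 = 208

208


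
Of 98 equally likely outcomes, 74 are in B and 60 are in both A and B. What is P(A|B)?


P(A|B) = P(A∩B)/P(B) = (60/98)/(74/98) = 60/74 = 30/37

30/37


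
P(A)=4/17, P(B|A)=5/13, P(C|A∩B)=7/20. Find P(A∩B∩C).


P(A∩B∩C) = P(A) * P(B|A) * P(C|A∩B)
= 4/17 * 5/13 * 7/20
= 20/221 * 7/20 = 7/221

7/221


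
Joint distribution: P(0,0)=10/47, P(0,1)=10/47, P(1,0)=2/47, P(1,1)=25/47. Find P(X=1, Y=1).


Read from table: P(X=1, Y=1) = 25/47

25/47


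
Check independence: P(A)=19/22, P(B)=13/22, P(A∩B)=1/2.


P(A)*P(B) = 19/22*13/22 = 247/484
P(A∩B) = 1/2 != 247/484, so not independent

No, A and B are not independent


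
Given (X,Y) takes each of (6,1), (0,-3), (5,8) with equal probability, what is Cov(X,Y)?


E[X]=11/3, E[Y]=2, E[XY]=46/3
Cov(X,Y) = E[XY] - E[X]E[Y] = 46/3 - 11/3*2 = 8

8


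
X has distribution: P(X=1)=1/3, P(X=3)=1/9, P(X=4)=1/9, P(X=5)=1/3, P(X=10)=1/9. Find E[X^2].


E[X^2] = sum(g(x)*P(x))
= 1*1/3 + 9*1/9 + 16*1/9 + 25*1/3 + 100*1/9
= 203/9

203/9


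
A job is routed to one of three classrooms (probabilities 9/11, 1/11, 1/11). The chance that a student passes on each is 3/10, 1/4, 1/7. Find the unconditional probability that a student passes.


P(A) = P(A|B1)P(B1) + P(A|B2)P(B2) + P(A|B3)P(B3)
= 3/10*9/11 + 1/4*1/11 + 1/7*1/11
= 27/110 + 1/44 + 1/77 = 433/1540

433/1540


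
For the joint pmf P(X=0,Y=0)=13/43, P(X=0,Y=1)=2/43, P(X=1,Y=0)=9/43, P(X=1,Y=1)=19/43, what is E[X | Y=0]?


P(Y=0) = 22/43
E[X|Y=0] = (0*13 + 1*9)/22 = 9/22

9/22


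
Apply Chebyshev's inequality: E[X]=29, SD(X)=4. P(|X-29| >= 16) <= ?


k = 16/4 = 4
Chebyshev: P(|X-mu| >= k*sigma) <= 1/k^2 = 1/4^2 = 1/16

1/16


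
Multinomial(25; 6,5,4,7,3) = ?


25! = 15511210043330985984000000
Denominator: 6!=720 * 5!=120 * 4!=24 * 7!=5040 * 3!=6
Coefficient = 15511210043330985984000000 / 62705664000 = 247365374256000

247365374256000


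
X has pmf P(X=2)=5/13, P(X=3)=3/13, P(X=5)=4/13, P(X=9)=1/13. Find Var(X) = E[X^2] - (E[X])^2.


E[X] = 48/13, E[X^2] = 228/13
Var(X) = E[X^2] - (E[X])^2 = 228/13 - (48/13)^2 = 660/169

660/169


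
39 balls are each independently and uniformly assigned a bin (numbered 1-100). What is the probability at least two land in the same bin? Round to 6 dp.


P(all different) = prod((100-i)/100 for i=0..38) = 0.000184
P(at least one match) = 1 - 0.000184 = 0.999816

0.999816


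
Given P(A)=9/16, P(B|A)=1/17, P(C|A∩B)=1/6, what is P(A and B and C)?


P(A∩B∩C) = P(A) * P(B|A) * P(C|A∩B)
= 9/16 * 1/17 * 1/6
= 9/272 * 1/6 = 3/544

3/544


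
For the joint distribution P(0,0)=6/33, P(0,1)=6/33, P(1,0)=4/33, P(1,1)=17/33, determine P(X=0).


P(X=0) = P(0,0)+P(0,1) = 6/33 + 6/33 = 12/33 = 4/11

4/11


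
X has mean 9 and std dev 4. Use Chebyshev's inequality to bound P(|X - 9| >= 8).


k = 8/4 = 2
Chebyshev: P(|X-mu| >= k*sigma) <= 1/k^2 = 1/2^2 = 1/4

1/4


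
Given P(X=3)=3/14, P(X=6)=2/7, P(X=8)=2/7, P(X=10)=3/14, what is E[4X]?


E[4X] = sum(g(x)*P(x))
= 12*3/14 + 24*2/7 + 32*2/7 + 40*3/14
= 190/7

190/7


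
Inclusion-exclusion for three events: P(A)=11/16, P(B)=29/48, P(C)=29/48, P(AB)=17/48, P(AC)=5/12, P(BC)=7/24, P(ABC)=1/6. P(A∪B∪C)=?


P(A∪B∪C) = P(A)+P(B)+P(C) - P(AB)-P(AC)-P(BC) + P(ABC)
= 11/16+29/48+29/48 - 17/48-5/12-7/24 + 1/6
= 1

1


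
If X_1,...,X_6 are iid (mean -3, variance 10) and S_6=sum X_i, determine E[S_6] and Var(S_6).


E[S_n] = n*mu = 6*-3 = -18
Var(S_n) = n*sigma^2 = 6*10 = 60

E[S_6]=-18, Var(S_6)=60


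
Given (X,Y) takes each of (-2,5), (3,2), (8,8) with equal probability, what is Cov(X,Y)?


E[X]=3, E[Y]=5, E[XY]=20
Cov(X,Y) = E[XY] - E[X]E[Y] = 20 - 3*5 = 5

5


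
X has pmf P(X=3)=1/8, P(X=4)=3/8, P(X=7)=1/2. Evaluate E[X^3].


E[X^3] = sum(x^3 * P(x))
= 27*1/8 + 64*3/8 + 343*1/2
= 1591/8

1591/8


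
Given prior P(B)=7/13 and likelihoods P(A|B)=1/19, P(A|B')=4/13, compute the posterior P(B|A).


P(A) = P(A|B)P(B) + P(A|B')P(B') = 1/19*7/13 + 4/13*6/13 = 547/3211
P(B|A) = P(A|B)P(B)/P(A) = (7/247)/(547/3211) = 91/547

91/547


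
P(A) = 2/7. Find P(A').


P(A') = 1 - P(A) = 1 - 2/7 = 5/7

5/7


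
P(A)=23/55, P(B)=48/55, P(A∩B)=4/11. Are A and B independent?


P(A)*P(B) = 23/55*48/55 = 1104/3025
P(A∩B) = 4/11 != 1104/3025, so not independent

No, A and B are not independent


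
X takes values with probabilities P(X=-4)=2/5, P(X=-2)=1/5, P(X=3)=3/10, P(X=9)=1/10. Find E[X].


E[X] = sum(x * P(x))
= -4*2/5 - 2*1/5 + 3*3/10 + 9*1/10
= -1/5

-1/5


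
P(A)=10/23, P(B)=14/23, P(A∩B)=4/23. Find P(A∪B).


P(A∪B) = P(A) + P(B) - P(A∩B)
= 10/23 + 14/23 - 4/23 = 20/23

20/23


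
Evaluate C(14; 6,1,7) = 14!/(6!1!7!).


14! = 87178291200
Denominator: 6!=720 * 1!=1 * 7!=5040
Coefficient = 87178291200 / 3628800 = 24024

24024


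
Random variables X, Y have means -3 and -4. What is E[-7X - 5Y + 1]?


E[-7X - 5Y + 1] = -7*E[X] - 5*E[Y] + 1
= (-7)*(-3) + (-5)*(-4) + (1)
= 21 + 20 + 1 = 42

42


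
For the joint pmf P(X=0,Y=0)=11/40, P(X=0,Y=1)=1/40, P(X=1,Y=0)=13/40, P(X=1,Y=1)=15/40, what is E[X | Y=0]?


P(Y=0) = 24/40
E[X|Y=0] = (0*11 + 1*13)/24 = 13/24

13/24
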